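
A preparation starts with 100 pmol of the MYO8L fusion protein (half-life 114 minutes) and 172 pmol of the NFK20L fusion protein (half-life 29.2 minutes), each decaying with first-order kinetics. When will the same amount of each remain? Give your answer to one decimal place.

30.7 minutes

Set 100·(1/2)^(t/114) = 172·(1/2)^(t/29.2).
Taking log₂: log₂(100/172) = t·(1/114 − 1/29.2).
log₂(0.5814) = -0.78241; 1/114 − 1/29.2 = -0.025475.
t = -0.78241 / -0.025475 ≈ 30.713 minutes.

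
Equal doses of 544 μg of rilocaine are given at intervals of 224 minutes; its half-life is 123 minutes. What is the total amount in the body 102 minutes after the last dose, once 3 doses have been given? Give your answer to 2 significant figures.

420 μg

The 3 doses were given 550, 326, 102 minutes ago.
Total = 544·(1/2)^(550/123) + 544·(1/2)^(326/123) + 544·(1/2)^(102/123)
      = 24.521 + 86.646 + 306.17 ≈ 417.34 μg.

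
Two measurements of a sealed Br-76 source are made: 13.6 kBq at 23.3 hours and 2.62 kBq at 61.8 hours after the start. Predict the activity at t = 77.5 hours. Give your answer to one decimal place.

1.3 kBq

Over Δt = 61.8 − 23.3 = 38.5 hours, the level fell by a factor of 13.6/2.62 ≈ 5.1908.
n = log₂(5.1908) ≈ 2.376 half-lives, so t½ = 38.5/2.376 ≈ 16.204 hours.
From t = 61.8 to t = 77.5: 2.62 × (1/2)^((77.5−61.8)/16.204) ≈ 1.3385 kBq.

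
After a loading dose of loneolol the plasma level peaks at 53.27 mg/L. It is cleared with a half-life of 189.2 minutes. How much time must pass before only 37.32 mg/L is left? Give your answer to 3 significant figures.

Fraction remaining = 37.32/53.27 ≈ 0.70058.
n = log₂(53.27/37.32) = ln(1.4274)/ln 2 ≈ 0.51337 half-lives.
t = n × t½ = 0.51337 × 189.2 ≈ 97.13 minutes.

97.1 minutes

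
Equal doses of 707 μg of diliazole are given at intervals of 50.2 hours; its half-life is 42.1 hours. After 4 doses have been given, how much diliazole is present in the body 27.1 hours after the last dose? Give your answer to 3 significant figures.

775 μg

The 4 doses were given 177.7, 127.5, 77.3, 27.1 hours ago.
Total = 707·(1/2)^(177.7/42.1) + 707·(1/2)^(127.5/42.1) + 707·(1/2)^(77.3/42.1) + 707·(1/2)^(27.1/42.1)
      = 37.914 + 86.646 + 198.01 + 452.53 ≈ 775.1 μg.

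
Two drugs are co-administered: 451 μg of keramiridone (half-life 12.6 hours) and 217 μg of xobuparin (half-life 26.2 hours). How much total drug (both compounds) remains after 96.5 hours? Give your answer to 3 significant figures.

keramiridone: 451 × (1/2)^(96.5/12.6) = 451 × (1/2)^7.6587 ≈ 2.2319 μg.
xobuparin: 217 × (1/2)^(96.5/26.2) = 217 × (1/2)^3.6832 ≈ 16.893 μg.
Total = 2.2319 + 16.893 ≈ 19.125 μg.

19.1 μg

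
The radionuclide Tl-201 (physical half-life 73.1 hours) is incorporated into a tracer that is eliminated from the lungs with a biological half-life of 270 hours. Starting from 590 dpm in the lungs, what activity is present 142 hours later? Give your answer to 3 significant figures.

1/t_eff = 1/t_phys + 1/t_biol = 1/73.1 + 1/270 = 0.017384 per hour.
t_eff = 73.1 × 270 / (73.1 + 270) ≈ 57.526 hours.
Remaining = 590 × (1/2)^(142/57.526) = 590 × (1/2)^2.4685 ≈ 106.6 dpm.

107 dpm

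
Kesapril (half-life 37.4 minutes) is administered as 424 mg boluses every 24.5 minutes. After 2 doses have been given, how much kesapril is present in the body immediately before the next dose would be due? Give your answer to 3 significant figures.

The 2 doses were given 49, 24.5 minutes ago.
Total = 424·(1/2)^(49/37.4) + 424·(1/2)^(24.5/37.4)
      = 170.99 + 269.26 ≈ 440.25 mg.

440 mg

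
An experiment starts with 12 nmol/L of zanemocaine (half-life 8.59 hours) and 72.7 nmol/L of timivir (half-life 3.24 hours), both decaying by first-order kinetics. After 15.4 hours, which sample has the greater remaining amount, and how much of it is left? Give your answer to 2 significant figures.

zanemocaine: 12 × (1/2)^1.7928 ≈ 3.4634 nmol/L.
timivir: 72.7 × (1/2)^4.7531 ≈ 2.696 nmol/L.
Zanemocaine has more remaining, at ≈ 3.4634 nmol/L.

zanemocaine, 3.5 nmol/L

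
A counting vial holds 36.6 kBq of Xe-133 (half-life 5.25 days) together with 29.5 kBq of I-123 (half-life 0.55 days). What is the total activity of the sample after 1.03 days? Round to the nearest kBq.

Xe-133: 36.6 × (1/2)^(1.03/5.25) = 36.6 × (1/2)^0.19619 ≈ 31.946 kBq.
I-123: 29.5 × (1/2)^(1.03/0.55) = 29.5 × (1/2)^1.8727 ≈ 8.0552 kBq.
Total = 31.946 + 8.0552 ≈ 40.002 kBq.

40 kBq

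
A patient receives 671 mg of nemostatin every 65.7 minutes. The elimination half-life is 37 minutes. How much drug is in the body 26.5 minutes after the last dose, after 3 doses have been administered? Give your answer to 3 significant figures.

The 3 doses were given 157.9, 92.2, 26.5 minutes ago.
Total = 671·(1/2)^(157.9/37) + 671·(1/2)^(92.2/37) + 671·(1/2)^(26.5/37)
      = 34.838 + 119.29 + 408.43 ≈ 562.56 mg.

563 mg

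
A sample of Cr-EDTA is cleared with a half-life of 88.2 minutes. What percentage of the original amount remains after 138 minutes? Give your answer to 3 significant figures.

n = 138/88.2 ≈ 1.5646 half-lives.
Fraction remaining = (1/2)^1.5646 ≈ 0.33807, i.e. 33.807%.

33.8%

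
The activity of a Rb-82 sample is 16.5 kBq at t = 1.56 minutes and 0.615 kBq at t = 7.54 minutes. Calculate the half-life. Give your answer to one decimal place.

1.3 minutes

Over Δt = 7.54 − 1.56 = 5.98 minutes, the level fell by a factor of 16.5/0.615 ≈ 26.829.
n = log₂(26.829) ≈ 4.7457 half-lives, so t½ = 5.98/4.7457 ≈ 1.2601 minutes.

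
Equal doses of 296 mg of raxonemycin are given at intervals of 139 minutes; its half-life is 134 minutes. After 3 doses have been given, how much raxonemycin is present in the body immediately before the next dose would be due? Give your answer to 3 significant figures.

249 mg

The 3 doses were given 417, 278, 139 minutes ago.
Total = 296·(1/2)^(417/134) + 296·(1/2)^(278/134) + 296·(1/2)^(139/134)
      = 34.238 + 70.269 + 144.22 ≈ 248.73 mg.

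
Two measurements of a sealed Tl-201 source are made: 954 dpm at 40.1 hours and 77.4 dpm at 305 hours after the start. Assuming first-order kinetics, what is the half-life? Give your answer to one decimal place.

73.1 hours

Over Δt = 305 − 40.1 = 264.9 hours, the level fell by a factor of 954/77.4 ≈ 12.326.
n = log₂(12.326) ≈ 3.6236 half-lives, so t½ = 264.9/3.6236 ≈ 73.104 hours.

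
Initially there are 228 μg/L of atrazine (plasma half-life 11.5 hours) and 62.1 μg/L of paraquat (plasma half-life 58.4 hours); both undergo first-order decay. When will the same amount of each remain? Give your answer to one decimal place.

26.9 hours

Set 228·(1/2)^(t/11.5) = 62.1·(1/2)^(t/58.4).
Taking log₂: log₂(228/62.1) = t·(1/11.5 − 1/58.4).
log₂(3.6715) = 1.8764; 1/11.5 − 1/58.4 = 0.069833.
t = 1.8764 / 0.069833 ≈ 26.869 hours.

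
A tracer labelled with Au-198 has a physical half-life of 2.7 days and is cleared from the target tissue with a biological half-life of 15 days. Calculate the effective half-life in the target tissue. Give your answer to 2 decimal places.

2.29 days

1/t_eff = 1/t_phys + 1/t_biol = 1/2.7 + 1/15 = 0.43704 per day.
t_eff = 2.7 × 15 / (2.7 + 15) ≈ 2.2881 days.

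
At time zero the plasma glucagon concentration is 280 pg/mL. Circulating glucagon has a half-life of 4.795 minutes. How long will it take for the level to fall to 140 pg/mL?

4.795 minutes

140/280 = 1/2, so 1 half-life has elapsed.
t = 1 × 4.795 = 4.795 minutes.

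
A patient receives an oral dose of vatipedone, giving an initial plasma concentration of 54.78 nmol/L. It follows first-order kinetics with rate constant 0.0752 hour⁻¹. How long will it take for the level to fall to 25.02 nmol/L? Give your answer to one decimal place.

t½ = ln 2 / k = 0.69315 / 0.0752 ≈ 9.2174 hours.
Fraction remaining = 25.02/54.78 ≈ 0.45674.
n = log₂(54.78/25.02) = ln(2.1894)/ln 2 ≈ 1.1306 half-lives.
t = n × t½ = 1.1306 × 9.2174 ≈ 10.421 hours.

10.4 hours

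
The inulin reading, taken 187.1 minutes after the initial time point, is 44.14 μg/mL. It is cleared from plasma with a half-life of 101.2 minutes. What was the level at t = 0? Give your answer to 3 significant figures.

159 μg/mL

Number of half-lives elapsed: n = 187.1/101.2 ≈ 1.8488.
A₀ = A × 2^n = 44.14 × 2^1.8488 = 44.14 × 3.602 ≈ 158.99 μg/mL.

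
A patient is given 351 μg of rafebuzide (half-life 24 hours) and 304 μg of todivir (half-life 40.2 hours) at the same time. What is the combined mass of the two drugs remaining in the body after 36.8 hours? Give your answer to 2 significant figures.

280 μg

rafebuzide: 351 × (1/2)^(36.8/24) = 351 × (1/2)^1.5333 ≈ 121.26 μg.
todivir: 304 × (1/2)^(36.8/40.2) = 304 × (1/2)^0.91542 ≈ 161.18 μg.
Total = 121.26 + 161.18 ≈ 282.44 μg.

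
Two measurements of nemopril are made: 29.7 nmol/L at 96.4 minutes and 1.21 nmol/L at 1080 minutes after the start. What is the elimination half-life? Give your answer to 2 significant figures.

210 minutes

Over Δt = 1080 − 96.4 = 983.6 minutes, the level fell by a factor of 29.7/1.21 ≈ 24.545.
n = log₂(24.545) ≈ 4.6174 half-lives, so t½ = 983.6/4.6174 ≈ 213.02 minutes.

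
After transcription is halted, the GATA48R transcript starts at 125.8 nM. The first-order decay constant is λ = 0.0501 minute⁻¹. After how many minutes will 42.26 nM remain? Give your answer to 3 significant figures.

21.8 minutes

t½ = ln 2 / λ = 0.69315 / 0.0501 ≈ 13.835 minutes.
Fraction remaining = 42.26/125.8 ≈ 0.33593.
n = log₂(125.8/42.26) = ln(2.9768)/ln 2 ≈ 1.5738 half-lives.
t = n × t½ = 1.5738 × 13.835 ≈ 21.773 minutes.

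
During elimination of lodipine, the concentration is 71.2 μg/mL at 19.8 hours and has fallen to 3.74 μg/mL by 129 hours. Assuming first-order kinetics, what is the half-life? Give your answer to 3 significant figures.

25.7 hours

Over Δt = 129 − 19.8 = 109.2 hours, the level fell by a factor of 71.2/3.74 ≈ 19.037.
n = log₂(19.037) ≈ 4.2508 half-lives, so t½ = 109.2/4.2508 ≈ 25.689 hours.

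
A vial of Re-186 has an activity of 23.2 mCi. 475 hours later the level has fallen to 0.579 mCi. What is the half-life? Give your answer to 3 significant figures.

A/A₀ = 0.579/23.2 ≈ 0.024957.
n = log₂(40.069) ≈ 5.3244 half-lives elapsed in 475 hours.
t½ = 475/5.3244 ≈ 89.212 hours.

89.2 hours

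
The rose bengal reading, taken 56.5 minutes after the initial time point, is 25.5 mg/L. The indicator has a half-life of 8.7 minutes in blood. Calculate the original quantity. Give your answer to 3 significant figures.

Number of half-lives elapsed: n = 56.5/8.7 ≈ 6.4943.
A₀ = A × 2^n = 25.5 × 2^6.4943 = 25.5 × 90.15 ≈ 2298.8 mg/L.

2300 mg/L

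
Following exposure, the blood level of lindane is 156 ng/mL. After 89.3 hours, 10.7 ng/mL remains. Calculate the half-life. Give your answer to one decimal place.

23.1 hours

A/A₀ = 10.7/156 ≈ 0.06859.
n = log₂(14.579) ≈ 3.8659 half-lives elapsed in 89.3 hours.
t½ = 89.3/3.8659 ≈ 23.1 hours.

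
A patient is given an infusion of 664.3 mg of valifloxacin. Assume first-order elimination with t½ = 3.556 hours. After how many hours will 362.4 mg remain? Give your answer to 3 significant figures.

Fraction remaining = 362.4/664.3 ≈ 0.54554.
n = log₂(664.3/362.4) = ln(1.8331)/ln 2 ≈ 0.87425 half-lives.
t = n × t½ = 0.87425 × 3.556 ≈ 3.1088 hours.

3.11 hours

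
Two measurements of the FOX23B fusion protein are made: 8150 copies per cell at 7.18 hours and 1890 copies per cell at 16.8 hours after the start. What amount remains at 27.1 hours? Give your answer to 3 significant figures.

Over Δt = 16.8 − 7.18 = 9.62 hours, the level fell by a factor of 8150/1890 ≈ 4.3122.
n = log₂(4.3122) ≈ 2.1084 half-lives, so t½ = 9.62/2.1084 ≈ 4.5627 hours.
From t = 16.8 to t = 27.1: 1890 × (1/2)^((27.1−16.8)/4.5627) ≈ 395.28 copies per cell.

395 copies per cell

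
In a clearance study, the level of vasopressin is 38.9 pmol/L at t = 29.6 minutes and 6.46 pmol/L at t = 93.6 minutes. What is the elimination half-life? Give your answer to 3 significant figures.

24.7 minutes

Over Δt = 93.6 − 29.6 = 64 minutes, the level fell by a factor of 38.9/6.46 ≈ 6.0217.
n = log₂(6.0217) ≈ 2.5902 half-lives, so t½ = 64/2.5902 ≈ 24.709 minutes.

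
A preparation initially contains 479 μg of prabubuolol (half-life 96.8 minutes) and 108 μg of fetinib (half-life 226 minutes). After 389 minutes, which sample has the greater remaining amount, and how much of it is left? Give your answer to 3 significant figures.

prabubuolol: 479 × (1/2)^4.0186 ≈ 29.554 μg.
fetinib: 108 × (1/2)^1.7212 ≈ 32.755 μg.
Fetinib has more remaining, at ≈ 32.755 μg.

fetinib, 32.8 μg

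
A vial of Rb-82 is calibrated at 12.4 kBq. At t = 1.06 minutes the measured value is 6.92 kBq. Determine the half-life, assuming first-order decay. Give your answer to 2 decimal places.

1.26 minutes

A/A₀ = 6.92/12.4 ≈ 0.55806.
n = log₂(1.7919) ≈ 0.8415 half-lives elapsed in 1.06 minutes.
t½ = 1.06/0.8415 ≈ 1.2597 minutes.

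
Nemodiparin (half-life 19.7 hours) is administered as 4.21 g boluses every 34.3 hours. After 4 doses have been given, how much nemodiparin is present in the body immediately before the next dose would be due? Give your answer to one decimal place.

1.8 g

The 4 doses were given 137.2, 102.9, 68.6, 34.3 hours ago.
Total = 4.21·(1/2)^(137.2/19.7) + 4.21·(1/2)^(102.9/19.7) + 4.21·(1/2)^(68.6/19.7) + 4.21·(1/2)^(34.3/19.7)
      = 0.033711 + 0.11269 + 0.37673 + 1.2594 ≈ 1.7825 g.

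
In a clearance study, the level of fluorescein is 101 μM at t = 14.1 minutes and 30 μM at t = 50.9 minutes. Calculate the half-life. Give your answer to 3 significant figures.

21.0 minutes

Over Δt = 50.9 − 14.1 = 36.8 minutes, the level fell by a factor of 101/30 ≈ 3.3667.
n = log₂(3.3667) ≈ 1.7513 half-lives, so t½ = 36.8/1.7513 ≈ 21.013 minutes.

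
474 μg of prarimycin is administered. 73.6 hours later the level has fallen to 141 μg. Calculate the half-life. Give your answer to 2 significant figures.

A/A₀ = 141/474 ≈ 0.29747.
n = log₂(3.3617) ≈ 1.7492 half-lives elapsed in 73.6 hours.
t½ = 73.6/1.7492 ≈ 42.077 hours.

42 hours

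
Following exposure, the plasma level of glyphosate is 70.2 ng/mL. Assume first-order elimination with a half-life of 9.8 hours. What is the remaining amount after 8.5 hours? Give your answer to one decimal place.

38.5 ng/mL

Number of half-lives: n = 8.5/9.8 ≈ 0.86735.
Remaining = 70.2 × (1/2)^0.86735 = 70.2 × 0.54815 ≈ 38.48 ng/mL.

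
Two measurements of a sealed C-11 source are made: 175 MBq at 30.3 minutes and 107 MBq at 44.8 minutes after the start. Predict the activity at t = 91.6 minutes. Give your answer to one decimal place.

Over Δt = 44.8 − 30.3 = 14.5 minutes, the level fell by a factor of 175/107 ≈ 1.6355.
n = log₂(1.6355) ≈ 0.70974 half-lives, so t½ = 14.5/0.70974 ≈ 20.43 minutes.
From t = 44.8 to t = 91.6: 107 × (1/2)^((91.6−44.8)/20.43) ≈ 21.867 MBq.

21.9 MBq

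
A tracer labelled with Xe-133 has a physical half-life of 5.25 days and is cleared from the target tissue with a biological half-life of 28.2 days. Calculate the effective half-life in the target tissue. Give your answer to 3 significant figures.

1/t_eff = 1/t_phys + 1/t_biol = 1/5.25 + 1/28.2 = 0.22594 per day.
t_eff = 5.25 × 28.2 / (5.25 + 28.2) ≈ 4.426 days.

4.43 days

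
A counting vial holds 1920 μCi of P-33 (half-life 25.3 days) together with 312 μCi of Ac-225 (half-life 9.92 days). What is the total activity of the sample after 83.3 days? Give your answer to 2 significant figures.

200 μCi

P-33: 1920 × (1/2)^(83.3/25.3) = 1920 × (1/2)^3.2925 ≈ 195.96 μCi.
Ac-225: 312 × (1/2)^(83.3/9.92) = 312 × (1/2)^8.3972 ≈ 0.92545 μCi.
Total = 195.96 + 0.92545 ≈ 196.88 μCi.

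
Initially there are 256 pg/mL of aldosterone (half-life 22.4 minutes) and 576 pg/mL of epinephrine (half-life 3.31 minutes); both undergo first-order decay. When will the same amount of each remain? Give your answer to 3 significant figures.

4.54 minutes

Set 256·(1/2)^(t/22.4) = 576·(1/2)^(t/3.31).
Taking log₂: log₂(256/576) = t·(1/22.4 − 1/3.31).
log₂(0.44444) = -1.1699; 1/22.4 − 1/3.31 = -0.25747.
t = -1.1699 / -0.25747 ≈ 4.5439 minutes.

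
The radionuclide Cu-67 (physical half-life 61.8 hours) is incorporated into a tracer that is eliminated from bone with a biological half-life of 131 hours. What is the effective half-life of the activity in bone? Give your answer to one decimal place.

1/t_eff = 1/t_phys + 1/t_biol = 1/61.8 + 1/131 = 0.023815 per hour.
t_eff = 61.8 × 131 / (61.8 + 131) ≈ 41.991 hours.

42.0 hours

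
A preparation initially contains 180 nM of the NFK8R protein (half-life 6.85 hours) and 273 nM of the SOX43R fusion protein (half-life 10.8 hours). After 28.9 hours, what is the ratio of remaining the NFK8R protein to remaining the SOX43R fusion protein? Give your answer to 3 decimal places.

NFK8R protein: 180 × (1/2)^(28.9/6.85) = 180 × (1/2)^4.219 ≈ 9.6657 nM.
SOX43R fusion protein: 273 × (1/2)^(28.9/10.8) = 273 × (1/2)^2.6759 ≈ 42.72 nM.
Ratio ≈ 9.6657 / 42.72 ≈ 0.22626.

0.226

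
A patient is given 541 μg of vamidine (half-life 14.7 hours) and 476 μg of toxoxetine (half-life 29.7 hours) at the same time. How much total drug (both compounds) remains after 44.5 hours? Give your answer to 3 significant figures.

vamidine: 541 × (1/2)^(44.5/14.7) = 541 × (1/2)^3.0272 ≈ 66.361 μg.
toxoxetine: 476 × (1/2)^(44.5/29.7) = 476 × (1/2)^1.4983 ≈ 168.49 μg.
Total = 66.361 + 168.49 ≈ 234.85 μg.

235 μg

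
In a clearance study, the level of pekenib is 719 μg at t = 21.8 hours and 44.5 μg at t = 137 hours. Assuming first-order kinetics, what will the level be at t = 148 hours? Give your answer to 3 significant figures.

34.1 μg

Over Δt = 137 − 21.8 = 115.2 hours, the level fell by a factor of 719/44.5 ≈ 16.157.
n = log₂(16.157) ≈ 4.0141 half-lives, so t½ = 115.2/4.0141 ≈ 28.699 hours.
From t = 137 to t = 148: 44.5 × (1/2)^((148−137)/28.699) ≈ 34.118 μg.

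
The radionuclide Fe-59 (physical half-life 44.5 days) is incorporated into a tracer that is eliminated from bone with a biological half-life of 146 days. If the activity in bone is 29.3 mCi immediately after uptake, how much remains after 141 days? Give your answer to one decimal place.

1/t_eff = 1/t_phys + 1/t_biol = 1/44.5 + 1/146 = 0.029321 per day.
t_eff = 44.5 × 146 / (44.5 + 146) ≈ 34.105 days.
Remaining = 29.3 × (1/2)^(141/34.105) = 29.3 × (1/2)^4.1343 ≈ 1.6685 mCi.

1.7 mCi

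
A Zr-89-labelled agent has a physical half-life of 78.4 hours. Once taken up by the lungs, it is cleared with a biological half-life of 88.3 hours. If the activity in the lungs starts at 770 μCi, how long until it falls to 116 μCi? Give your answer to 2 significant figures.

1/t_eff = 1/t_phys + 1/t_biol = 1/78.4 + 1/88.3 = 0.02408 per hour.
t_eff = 78.4 × 88.3 / (78.4 + 88.3) ≈ 41.528 hours.
n = log₂(770/116) ≈ 2.7307; t = 2.7307 × 41.528 ≈ 113.4 hours.

110 hours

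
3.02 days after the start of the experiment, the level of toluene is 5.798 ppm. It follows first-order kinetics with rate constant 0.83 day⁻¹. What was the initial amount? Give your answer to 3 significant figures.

t½ = ln 2 / λ = 0.69315 / 0.83 ≈ 0.83512 days.
Number of half-lives elapsed: n = 3.02/0.83512 ≈ 3.6163.
A₀ = A × 2^n = 5.798 × 2^3.6163 = 5.798 × 12.263 ≈ 71.102 ppm.

71.1 ppm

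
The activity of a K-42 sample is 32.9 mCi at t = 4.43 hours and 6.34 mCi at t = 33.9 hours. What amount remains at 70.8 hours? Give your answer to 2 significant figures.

Over Δt = 33.9 − 4.43 = 29.47 hours, the level fell by a factor of 32.9/6.34 ≈ 5.1893.
n = log₂(5.1893) ≈ 2.3755 half-lives, so t½ = 29.47/2.3755 ≈ 12.406 hours.
From t = 33.9 to t = 70.8: 6.34 × (1/2)^((70.8−33.9)/12.406) ≈ 0.80666 mCi.

0.81 mCi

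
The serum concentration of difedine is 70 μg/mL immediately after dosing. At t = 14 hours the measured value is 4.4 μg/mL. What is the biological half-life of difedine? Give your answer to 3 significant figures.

3.51 hours

A/A₀ = 4.4/70 ≈ 0.062857.
n = log₂(15.909) ≈ 3.9918 half-lives elapsed in 14 hours.
t½ = 14/3.9918 ≈ 3.5072 hours.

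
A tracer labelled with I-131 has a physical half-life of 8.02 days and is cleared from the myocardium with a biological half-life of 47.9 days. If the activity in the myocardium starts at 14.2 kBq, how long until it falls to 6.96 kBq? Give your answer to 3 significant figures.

1/t_eff = 1/t_phys + 1/t_biol = 1/8.02 + 1/47.9 = 0.14557 per day.
t_eff = 8.02 × 47.9 / (8.02 + 47.9) ≈ 6.8698 days.
n = log₂(14.2/6.96) ≈ 1.0287; t = 1.0287 × 6.8698 ≈ 7.0672 days.

7.07 days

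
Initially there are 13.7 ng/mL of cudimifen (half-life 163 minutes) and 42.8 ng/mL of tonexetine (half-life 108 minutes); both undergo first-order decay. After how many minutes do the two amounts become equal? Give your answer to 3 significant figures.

526 minutes

Set 13.7·(1/2)^(t/163) = 42.8·(1/2)^(t/108).
Taking log₂: log₂(13.7/42.8) = t·(1/163 − 1/108).
log₂(0.32009) = -1.6434; 1/163 − 1/108 = -0.0031243.
t = -1.6434 / -0.0031243 ≈ 526.02 minutes.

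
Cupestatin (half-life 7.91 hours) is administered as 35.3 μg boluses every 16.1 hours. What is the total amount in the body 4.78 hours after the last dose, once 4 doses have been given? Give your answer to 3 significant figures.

30.6 μg

The 4 doses were given 53.08, 36.98, 20.88, 4.78 hours ago.
Total = 35.3·(1/2)^(53.08/7.91) + 35.3·(1/2)^(36.98/7.91) + 35.3·(1/2)^(20.88/7.91) + 35.3·(1/2)^(4.78/7.91)
      = 0.33707 + 1.3818 + 5.6643 + 23.22 ≈ 30.603 μg.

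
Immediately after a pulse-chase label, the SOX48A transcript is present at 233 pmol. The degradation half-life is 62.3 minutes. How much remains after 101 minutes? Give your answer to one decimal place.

Number of half-lives: n = 101/62.3 ≈ 1.6212.
Remaining = 233 × (1/2)^1.6212 = 233 × 0.32507 ≈ 75.741 pmol.

75.7 pmol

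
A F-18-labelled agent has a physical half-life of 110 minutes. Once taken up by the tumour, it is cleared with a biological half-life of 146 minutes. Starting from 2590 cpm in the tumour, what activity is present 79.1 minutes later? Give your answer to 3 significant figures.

1/t_eff = 1/t_phys + 1/t_biol = 1/110 + 1/146 = 0.01594 per minute.
t_eff = 110 × 146 / (110 + 146) ≈ 62.734 minutes.
Remaining = 2590 × (1/2)^(79.1/62.734) = 2590 × (1/2)^1.2609 ≈ 1080.8 cpm.

1080 cpm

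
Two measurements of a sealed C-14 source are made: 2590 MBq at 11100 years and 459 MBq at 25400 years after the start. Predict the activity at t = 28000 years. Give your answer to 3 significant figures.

Over Δt = 25400 − 11100 = 14300 years, the level fell by a factor of 2590/459 ≈ 5.6427.
n = log₂(5.6427) ≈ 2.4964 half-lives, so t½ = 14300/2.4964 ≈ 5728.3 years.
From t = 25400 to t = 28000: 459 × (1/2)^((28000−25400)/5728.3) ≈ 335.1 MBq.

335 MBq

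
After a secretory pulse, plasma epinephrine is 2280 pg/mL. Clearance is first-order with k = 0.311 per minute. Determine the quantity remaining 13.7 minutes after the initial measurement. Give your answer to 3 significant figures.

t½ = ln 2 / k = 0.69315 / 0.311 ≈ 2.2288 minutes.
Number of half-lives: n = 13.7/2.2288 ≈ 6.1469.
Remaining = 2280 × (1/2)^6.1469 = 2280 × 0.014112 ≈ 32.176 pg/mL.

32.2 pg/mL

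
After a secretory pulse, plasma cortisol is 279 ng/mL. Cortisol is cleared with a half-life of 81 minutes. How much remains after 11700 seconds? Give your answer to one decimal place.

Convert the elapsed time: 11700 seconds = 195 minutes.
Number of half-lives: n = 195/81 ≈ 2.4074.
Remaining = 279 × (1/2)^2.4074 = 279 × 0.18849 ≈ 52.59 ng/mL.

52.6 ng/mL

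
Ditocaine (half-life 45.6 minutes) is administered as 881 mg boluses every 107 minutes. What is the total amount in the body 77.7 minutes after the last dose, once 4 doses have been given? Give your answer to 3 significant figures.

The 4 doses were given 398.7, 291.7, 184.7, 77.7 minutes ago.
Total = 881·(1/2)^(398.7/45.6) + 881·(1/2)^(291.7/45.6) + 881·(1/2)^(184.7/45.6) + 881·(1/2)^(77.7/45.6)
      = 2.0556 + 10.455 + 53.171 + 270.42 ≈ 336.1 mg.

336 mg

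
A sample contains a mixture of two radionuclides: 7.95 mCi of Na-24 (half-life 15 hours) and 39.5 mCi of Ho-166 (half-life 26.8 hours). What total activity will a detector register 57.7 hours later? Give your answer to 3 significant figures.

Na-24: 7.95 × (1/2)^(57.7/15) = 7.95 × (1/2)^3.8467 ≈ 0.55259 mCi.
Ho-166: 39.5 × (1/2)^(57.7/26.8) = 39.5 × (1/2)^2.153 ≈ 8.8815 mCi.
Total = 0.55259 + 8.8815 ≈ 9.434 mCi.

9.43 mCi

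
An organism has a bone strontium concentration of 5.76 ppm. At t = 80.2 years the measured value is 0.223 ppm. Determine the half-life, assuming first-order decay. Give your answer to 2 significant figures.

17 years

A/A₀ = 0.223/5.76 ≈ 0.038715.
n = log₂(25.83) ≈ 4.691 half-lives elapsed in 80.2 years.
t½ = 80.2/4.691 ≈ 17.097 years.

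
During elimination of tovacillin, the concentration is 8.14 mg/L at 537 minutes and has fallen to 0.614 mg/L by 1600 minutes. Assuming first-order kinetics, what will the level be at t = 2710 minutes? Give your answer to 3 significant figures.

0.0413 mg/L

Over Δt = 1600 − 537 = 1063 minutes, the level fell by a factor of 8.14/0.614 ≈ 13.257.
n = log₂(13.257) ≈ 3.7287 half-lives, so t½ = 1063/3.7287 ≈ 285.08 minutes.
From t = 1600 to t = 2710: 0.614 × (1/2)^((2710−1600)/285.08) ≈ 0.041313 mg/L.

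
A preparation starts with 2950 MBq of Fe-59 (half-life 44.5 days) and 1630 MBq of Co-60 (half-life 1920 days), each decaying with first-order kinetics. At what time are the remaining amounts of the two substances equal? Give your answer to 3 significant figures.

Set 2950·(1/2)^(t/44.5) = 1630·(1/2)^(t/1920).
Taking log₂: log₂(2950/1630) = t·(1/44.5 − 1/1920).
log₂(1.8098) = 0.85584; 1/44.5 − 1/1920 = 0.021951.
t = 0.85584 / 0.021951 ≈ 38.989 days.

39.0 days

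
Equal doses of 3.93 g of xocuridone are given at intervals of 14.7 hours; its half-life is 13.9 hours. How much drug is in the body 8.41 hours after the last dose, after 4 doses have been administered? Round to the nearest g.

5 g

The 4 doses were given 52.51, 37.81, 23.11, 8.41 hours ago.
Total = 3.93·(1/2)^(52.51/13.9) + 3.93·(1/2)^(37.81/13.9) + 3.93·(1/2)^(23.11/13.9) + 3.93·(1/2)^(8.41/13.9)
      = 0.28654 + 0.59641 + 1.2414 + 2.5838 ≈ 4.7081 g.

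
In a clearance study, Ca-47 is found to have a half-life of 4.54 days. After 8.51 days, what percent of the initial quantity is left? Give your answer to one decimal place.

n = 8.51/4.54 ≈ 1.8744 half-lives.
Fraction remaining = (1/2)^1.8744 ≈ 0.27273, i.e. 27.273%.

27.3%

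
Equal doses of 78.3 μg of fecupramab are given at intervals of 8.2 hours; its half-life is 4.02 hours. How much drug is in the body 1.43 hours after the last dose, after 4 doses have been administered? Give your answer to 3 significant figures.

The 4 doses were given 26.03, 17.83, 9.63, 1.43 hours ago.
Total = 78.3·(1/2)^(26.03/4.02) + 78.3·(1/2)^(17.83/4.02) + 78.3·(1/2)^(9.63/4.02) + 78.3·(1/2)^(1.43/4.02)
      = 0.88015 + 3.6191 + 14.881 + 61.19 ≈ 80.57 μg.

80.6 μg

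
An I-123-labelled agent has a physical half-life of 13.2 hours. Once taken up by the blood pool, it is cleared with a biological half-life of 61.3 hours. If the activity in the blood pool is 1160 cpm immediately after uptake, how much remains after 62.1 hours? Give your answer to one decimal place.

22.0 cpm

1/t_eff = 1/t_phys + 1/t_biol = 1/13.2 + 1/61.3 = 0.092071 per hour.
t_eff = 13.2 × 61.3 / (13.2 + 61.3) ≈ 10.861 hours.
Remaining = 1160 × (1/2)^(62.1/10.861) = 1160 × (1/2)^5.7176 ≈ 22.044 cpm.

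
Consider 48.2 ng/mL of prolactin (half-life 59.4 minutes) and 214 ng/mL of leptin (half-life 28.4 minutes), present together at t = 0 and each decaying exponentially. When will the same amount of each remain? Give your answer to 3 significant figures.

Set 48.2·(1/2)^(t/59.4) = 214·(1/2)^(t/28.4).
Taking log₂: log₂(48.2/214) = t·(1/59.4 − 1/28.4).
log₂(0.22523) = -2.1505; 1/59.4 − 1/28.4 = -0.018376.
t = -2.1505 / -0.018376 ≈ 117.03 minutes.

117 minutes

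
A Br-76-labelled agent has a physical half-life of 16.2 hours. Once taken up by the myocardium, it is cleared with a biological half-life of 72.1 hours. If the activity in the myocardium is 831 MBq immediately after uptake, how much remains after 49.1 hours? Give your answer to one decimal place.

63.4 MBq

1/t_eff = 1/t_phys + 1/t_biol = 1/16.2 + 1/72.1 = 0.075598 per hour.
t_eff = 16.2 × 72.1 / (16.2 + 72.1) ≈ 13.228 hours.
Remaining = 831 × (1/2)^(49.1/13.228) = 831 × (1/2)^3.7119 ≈ 63.419 MBq.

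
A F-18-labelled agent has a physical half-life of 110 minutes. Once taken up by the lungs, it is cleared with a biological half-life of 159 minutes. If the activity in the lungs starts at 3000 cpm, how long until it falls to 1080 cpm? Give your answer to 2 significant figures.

96 minutes

1/t_eff = 1/t_phys + 1/t_biol = 1/110 + 1/159 = 0.01538 per minute.
t_eff = 110 × 159 / (110 + 159) ≈ 65.019 minutes.
n = log₂(3000/1080) ≈ 1.4739; t = 1.4739 × 65.019 ≈ 95.833 minutes.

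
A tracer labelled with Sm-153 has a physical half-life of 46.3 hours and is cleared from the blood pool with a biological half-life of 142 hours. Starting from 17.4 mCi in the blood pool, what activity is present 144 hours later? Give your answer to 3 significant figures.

0.998 mCi

1/t_eff = 1/t_phys + 1/t_biol = 1/46.3 + 1/142 = 0.028641 per hour.
t_eff = 46.3 × 142 / (46.3 + 142) ≈ 34.916 hours.
Remaining = 17.4 × (1/2)^(144/34.916) = 17.4 × (1/2)^4.1242 ≈ 0.99777 mCi.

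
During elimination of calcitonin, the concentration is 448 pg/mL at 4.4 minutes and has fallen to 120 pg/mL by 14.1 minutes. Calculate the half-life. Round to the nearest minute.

5 minutes

Over Δt = 14.1 − 4.4 = 9.7 minutes, the level fell by a factor of 448/120 ≈ 3.7333.
n = log₂(3.7333) ≈ 1.9005 half-lives, so t½ = 9.7/1.9005 ≈ 5.104 minutes.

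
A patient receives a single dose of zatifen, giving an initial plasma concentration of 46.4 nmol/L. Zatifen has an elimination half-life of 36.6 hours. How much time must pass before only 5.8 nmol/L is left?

5.8/46.4 = 1/8, so 3 half-lives have elapsed.
t = 3 × 36.6 = 109.8 hours.

109.8 hours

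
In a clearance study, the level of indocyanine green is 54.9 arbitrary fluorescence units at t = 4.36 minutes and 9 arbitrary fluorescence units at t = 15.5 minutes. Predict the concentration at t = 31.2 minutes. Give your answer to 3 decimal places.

0.704 arbitrary fluorescence units

Over Δt = 15.5 − 4.36 = 11.14 minutes, the level fell by a factor of 54.9/9 ≈ 6.1.
n = log₂(6.1) ≈ 2.6088 half-lives, so t½ = 11.14/2.6088 ≈ 4.2701 minutes.
From t = 15.5 to t = 31.2: 9 × (1/2)^((31.2−15.5)/4.2701) ≈ 0.7038 arbitrary fluorescence units.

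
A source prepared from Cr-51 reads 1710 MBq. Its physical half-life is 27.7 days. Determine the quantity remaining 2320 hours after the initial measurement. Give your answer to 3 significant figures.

152 MBq

Convert the elapsed time: 2320 hours = 96.6667 days.
Number of half-lives: n = 96.6667/27.7 ≈ 3.4898.
Remaining = 1710 × (1/2)^3.4898 = 1710 × 0.089017 ≈ 152.22 MBq.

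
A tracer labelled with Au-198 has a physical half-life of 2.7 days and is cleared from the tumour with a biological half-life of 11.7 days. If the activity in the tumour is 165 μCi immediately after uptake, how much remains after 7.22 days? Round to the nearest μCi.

17 μCi

1/t_eff = 1/t_phys + 1/t_biol = 1/2.7 + 1/11.7 = 0.45584 per day.
t_eff = 2.7 × 11.7 / (2.7 + 11.7) ≈ 2.1938 days.
Remaining = 165 × (1/2)^(7.22/2.1938) = 165 × (1/2)^3.2912 ≈ 16.856 μCi.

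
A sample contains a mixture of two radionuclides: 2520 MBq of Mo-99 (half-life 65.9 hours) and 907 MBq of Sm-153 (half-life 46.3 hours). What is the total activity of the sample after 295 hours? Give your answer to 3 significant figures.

Mo-99: 2520 × (1/2)^(295/65.9) = 2520 × (1/2)^4.4765 ≈ 113.2 MBq.
Sm-153: 907 × (1/2)^(295/46.3) = 907 × (1/2)^6.3715 ≈ 10.955 MBq.
Total = 113.2 + 10.955 ≈ 124.15 MBq.

124 MBq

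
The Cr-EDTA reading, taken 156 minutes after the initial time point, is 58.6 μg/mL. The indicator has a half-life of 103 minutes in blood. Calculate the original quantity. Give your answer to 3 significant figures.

167 μg/mL

Number of half-lives elapsed: n = 156/103 ≈ 1.5146.
A₀ = A × 2^n = 58.6 × 2^1.5146 = 58.6 × 2.8571 ≈ 167.43 μg/mL.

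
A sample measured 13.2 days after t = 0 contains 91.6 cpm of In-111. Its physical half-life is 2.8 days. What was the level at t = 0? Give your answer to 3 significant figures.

Number of half-lives elapsed: n = 13.2/2.8 ≈ 4.7143.
A₀ = A × 2^n = 91.6 × 2^4.7143 = 91.6 × 26.251 ≈ 2404.6 cpm.

2400 cpm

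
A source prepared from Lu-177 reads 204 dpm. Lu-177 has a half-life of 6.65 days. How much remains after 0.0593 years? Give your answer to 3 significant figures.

21.4 dpm

Convert the elapsed time: 0.0593 years = 21.6445 days.
Number of half-lives: n = 21.6445/6.65 ≈ 3.2548.
Remaining = 204 × (1/2)^3.2548 = 204 × 0.10476 ≈ 21.371 dpm.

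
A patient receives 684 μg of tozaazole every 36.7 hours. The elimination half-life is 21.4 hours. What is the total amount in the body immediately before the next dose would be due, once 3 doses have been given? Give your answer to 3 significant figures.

The 3 doses were given 110.1, 73.4, 36.7 hours ago.
Total = 684·(1/2)^(110.1/21.4) + 684·(1/2)^(73.4/21.4) + 684·(1/2)^(36.7/21.4)
      = 19.333 + 63.467 + 208.35 ≈ 291.16 μg.

291 μg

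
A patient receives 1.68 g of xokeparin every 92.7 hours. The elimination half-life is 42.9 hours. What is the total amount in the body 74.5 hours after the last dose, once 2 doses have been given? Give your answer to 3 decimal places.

The 2 doses were given 167.2, 74.5 hours ago.
Total = 1.68·(1/2)^(167.2/42.9) + 1.68·(1/2)^(74.5/42.9)
      = 0.11274 + 0.50413 ≈ 0.61687 g.

0.617 g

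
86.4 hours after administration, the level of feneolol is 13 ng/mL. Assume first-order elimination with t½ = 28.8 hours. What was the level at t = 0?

Number of half-lives elapsed: n = 86.4/28.8 ≈ 3.
A₀ = A × 2^n = 13 × 2^3 = 13 × 8 ≈ 104 ng/mL.

104 ng/mL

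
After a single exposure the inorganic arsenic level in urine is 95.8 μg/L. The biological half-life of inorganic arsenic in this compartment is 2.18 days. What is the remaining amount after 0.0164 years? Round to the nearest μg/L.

Convert the elapsed time: 0.0164 years = 5.986 days.
Number of half-lives: n = 5.986/2.18 ≈ 2.7459.
Remaining = 95.8 × (1/2)^2.7459 = 95.8 × 0.14908 ≈ 14.282 μg/L.

14 μg/L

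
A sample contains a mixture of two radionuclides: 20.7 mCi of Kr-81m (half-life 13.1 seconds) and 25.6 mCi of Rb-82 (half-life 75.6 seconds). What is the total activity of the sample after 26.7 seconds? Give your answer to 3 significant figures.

Kr-81m: 20.7 × (1/2)^(26.7/13.1) = 20.7 × (1/2)^2.0382 ≈ 5.0399 mCi.
Rb-82: 25.6 × (1/2)^(26.7/75.6) = 25.6 × (1/2)^0.35317 ≈ 20.041 mCi.
Total = 5.0399 + 20.041 ≈ 25.081 mCi.

25.1 mCi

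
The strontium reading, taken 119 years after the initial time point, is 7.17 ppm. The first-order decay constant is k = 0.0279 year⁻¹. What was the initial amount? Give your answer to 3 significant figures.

198 ppm

t½ = ln 2 / k = 0.69315 / 0.0279 ≈ 24.844 years.
Number of half-lives elapsed: n = 119/24.844 ≈ 4.7899.
A₀ = A × 2^n = 7.17 × 2^4.7899 = 7.17 × 27.663 ≈ 198.34 ppm.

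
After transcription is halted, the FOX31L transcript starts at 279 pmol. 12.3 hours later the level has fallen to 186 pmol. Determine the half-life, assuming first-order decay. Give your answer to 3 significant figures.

21.0 hours

A/A₀ = 186/279 ≈ 0.66667.
n = log₂(1.5) ≈ 0.58496 half-lives elapsed in 12.3 hours.
t½ = 12.3/0.58496 ≈ 21.027 hours.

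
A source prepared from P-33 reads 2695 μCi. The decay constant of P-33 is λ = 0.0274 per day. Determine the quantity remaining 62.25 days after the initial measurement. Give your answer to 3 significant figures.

t½ = ln 2 / λ = 0.69315 / 0.0274 ≈ 25.297 days.
Number of half-lives: n = 62.25/25.297 ≈ 2.4607.
Remaining = 2695 × (1/2)^2.4607 = 2695 × 0.18165 ≈ 489.56 μCi.

490 μCi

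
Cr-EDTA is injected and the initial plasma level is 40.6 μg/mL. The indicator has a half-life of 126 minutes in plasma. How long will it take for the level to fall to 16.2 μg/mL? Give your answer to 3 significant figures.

167 minutes

Fraction remaining = 16.2/40.6 ≈ 0.39901.
n = log₂(40.6/16.2) = ln(2.5062)/ln 2 ≈ 1.3255 half-lives.
t = n × t½ = 1.3255 × 126 ≈ 167.01 minutes.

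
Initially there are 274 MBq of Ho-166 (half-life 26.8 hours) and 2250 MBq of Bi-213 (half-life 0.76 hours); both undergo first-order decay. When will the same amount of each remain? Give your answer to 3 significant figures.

Set 274·(1/2)^(t/26.8) = 2250·(1/2)^(t/0.76).
Taking log₂: log₂(274/2250) = t·(1/26.8 − 1/0.76).
log₂(0.12178) = -3.0377; 1/26.8 − 1/0.76 = -1.2785.
t = -3.0377 / -1.2785 ≈ 2.376 hours.

2.38 hours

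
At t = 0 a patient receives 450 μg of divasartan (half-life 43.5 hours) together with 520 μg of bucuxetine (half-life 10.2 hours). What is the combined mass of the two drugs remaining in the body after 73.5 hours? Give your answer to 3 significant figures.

143 μg

divasartan: 450 × (1/2)^(73.5/43.5) = 450 × (1/2)^1.6897 ≈ 139.5 μg.
bucuxetine: 520 × (1/2)^(73.5/10.2) = 520 × (1/2)^7.2059 ≈ 3.5222 μg.
Total = 139.5 + 3.5222 ≈ 143.02 μg.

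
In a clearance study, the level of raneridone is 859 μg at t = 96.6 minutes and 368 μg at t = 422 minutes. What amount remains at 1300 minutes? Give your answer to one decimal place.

Over Δt = 422 − 96.6 = 325.4 minutes, the level fell by a factor of 859/368 ≈ 2.3342.
n = log₂(2.3342) ≈ 1.223 half-lives, so t½ = 325.4/1.223 ≈ 266.08 minutes.
From t = 422 to t = 1300: 368 × (1/2)^((1300−422)/266.08) ≈ 37.369 μg.

37.4 μg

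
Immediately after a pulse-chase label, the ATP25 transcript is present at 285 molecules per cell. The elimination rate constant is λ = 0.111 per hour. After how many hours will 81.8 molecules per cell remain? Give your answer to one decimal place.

t½ = ln 2 / λ = 0.69315 / 0.111 ≈ 6.2446 hours.
Fraction remaining = 81.8/285 ≈ 0.28702.
n = log₂(285/81.8) = ln(3.4841)/ln 2 ≈ 1.8008 half-lives.
t = n × t½ = 1.8008 × 6.2446 ≈ 11.245 hours.

11.2 hours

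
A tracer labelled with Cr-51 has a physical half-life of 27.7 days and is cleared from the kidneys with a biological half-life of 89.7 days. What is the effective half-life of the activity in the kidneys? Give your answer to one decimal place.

21.2 days

1/t_eff = 1/t_phys + 1/t_biol = 1/27.7 + 1/89.7 = 0.047249 per day.
t_eff = 27.7 × 89.7 / (27.7 + 89.7) ≈ 21.164 days.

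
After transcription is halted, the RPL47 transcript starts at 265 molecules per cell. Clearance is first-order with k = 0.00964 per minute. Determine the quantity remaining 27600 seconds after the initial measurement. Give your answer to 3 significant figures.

t½ = ln 2 / k = 0.69315 / 0.00964 ≈ 71.903 minutes.
Convert the elapsed time: 27600 seconds = 460 minutes.
Number of half-lives: n = 460/71.903 ≈ 6.3975.
Remaining = 265 × (1/2)^6.3975 = 265 × 0.011862 ≈ 3.1435 molecules per cell.

3.14 molecules per cell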